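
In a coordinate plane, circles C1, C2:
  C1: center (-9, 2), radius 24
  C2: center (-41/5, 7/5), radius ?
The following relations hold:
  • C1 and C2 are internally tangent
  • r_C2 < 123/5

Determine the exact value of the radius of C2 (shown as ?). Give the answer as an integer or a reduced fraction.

1. [int C1,C2]  r_C2² − 48r_C2 + 575 = 0  ⇒  r_C2 = 23 or 25
2. given r_C2 < 123/5: keep 23

23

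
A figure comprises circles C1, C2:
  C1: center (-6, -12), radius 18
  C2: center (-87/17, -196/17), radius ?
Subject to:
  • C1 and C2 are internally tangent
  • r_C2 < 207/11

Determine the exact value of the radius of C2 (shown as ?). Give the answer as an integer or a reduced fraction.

17

1. [int C1,C2]  r_C2² − 36r_C2 + 323 = 0  ⇒  r_C2 = 17 or 19
2. given r_C2 < 207/11: keep 17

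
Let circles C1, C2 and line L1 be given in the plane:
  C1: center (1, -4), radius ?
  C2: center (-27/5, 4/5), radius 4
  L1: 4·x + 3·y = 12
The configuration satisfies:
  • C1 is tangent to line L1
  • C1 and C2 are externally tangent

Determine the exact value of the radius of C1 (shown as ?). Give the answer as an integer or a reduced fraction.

4

1. [C1‖L1]  r_C1² − 16 = 0  ⇒  r_C1 = 4 (r>0 drops 1)
2. [ext C1·C2]  r_C1² + 8r_C1 − 48 = 0  ⇒  r_C1 = 4 (r>0 drops 1)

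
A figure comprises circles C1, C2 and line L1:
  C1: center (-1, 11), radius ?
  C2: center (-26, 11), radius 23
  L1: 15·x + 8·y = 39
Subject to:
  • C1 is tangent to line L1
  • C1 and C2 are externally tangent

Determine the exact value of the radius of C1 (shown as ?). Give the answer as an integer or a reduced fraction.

2

1. [C1‖L1]  r_C1² − 4 = 0  ⇒  r_C1 = 2 (r>0 drops 1)
2. [ext C1·C2]  r_C1² + 46r_C1 − 96 = 0  ⇒  r_C1 = 2 (r>0 drops 1)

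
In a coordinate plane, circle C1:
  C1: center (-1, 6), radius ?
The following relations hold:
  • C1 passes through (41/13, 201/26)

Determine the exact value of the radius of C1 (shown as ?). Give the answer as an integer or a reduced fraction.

9/2

1. [C1∋P]  r_C1² − 81/4 = 0  ⇒  r_C1 = 9/2 (r>0 drops 1)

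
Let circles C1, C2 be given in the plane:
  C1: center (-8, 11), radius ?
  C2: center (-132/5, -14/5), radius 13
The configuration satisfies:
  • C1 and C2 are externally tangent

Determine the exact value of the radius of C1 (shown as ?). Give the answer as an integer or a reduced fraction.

1. [ext C1·C2]  r_C1² + 26r_C1 − 360 = 0  ⇒  r_C1 = 10 (r>0 drops 1)

10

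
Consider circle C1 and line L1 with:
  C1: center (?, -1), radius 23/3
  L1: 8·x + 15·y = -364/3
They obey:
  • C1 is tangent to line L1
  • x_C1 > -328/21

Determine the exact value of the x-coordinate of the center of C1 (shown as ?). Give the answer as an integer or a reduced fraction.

3

1. [C1‖L1]  x_C1² + (319/12)x_C1 − 355/4 = 0  ⇒  x_C1 = -355/12 or 3
2. given x_C1 > -328/21: keep 3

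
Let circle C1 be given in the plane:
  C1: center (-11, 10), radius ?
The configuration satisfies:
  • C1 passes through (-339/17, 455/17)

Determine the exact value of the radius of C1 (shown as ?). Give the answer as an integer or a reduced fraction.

19

1. [C1∋P]  r_C1² − 361 = 0  ⇒  r_C1 = 19 (r>0 drops 1)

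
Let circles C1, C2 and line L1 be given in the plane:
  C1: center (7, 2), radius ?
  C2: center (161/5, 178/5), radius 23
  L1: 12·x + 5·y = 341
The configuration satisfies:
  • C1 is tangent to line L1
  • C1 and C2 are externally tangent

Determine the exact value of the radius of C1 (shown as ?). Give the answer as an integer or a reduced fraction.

19

1. [C1‖L1]  r_C1² − 361 = 0  ⇒  r_C1 = 19 (r>0 drops 1)
2. [ext C1·C2]  r_C1² + 46r_C1 − 1235 = 0  ⇒  r_C1 = 19 (r>0 drops 1)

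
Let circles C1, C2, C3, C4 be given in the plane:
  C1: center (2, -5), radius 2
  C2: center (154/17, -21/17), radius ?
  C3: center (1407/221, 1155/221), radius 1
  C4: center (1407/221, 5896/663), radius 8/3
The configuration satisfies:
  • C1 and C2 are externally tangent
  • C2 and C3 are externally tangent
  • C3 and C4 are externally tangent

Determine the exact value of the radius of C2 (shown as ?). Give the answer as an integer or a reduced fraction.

1. [ext C1·C2]  r_C2² + 4r_C2 − 60 = 0  ⇒  r_C2 = 6 (r>0 drops 1)
2. [ext C2·C3]  r_C2² + 2r_C2 − 48 = 0  ⇒  r_C2 = 6 (r>0 drops 1)

6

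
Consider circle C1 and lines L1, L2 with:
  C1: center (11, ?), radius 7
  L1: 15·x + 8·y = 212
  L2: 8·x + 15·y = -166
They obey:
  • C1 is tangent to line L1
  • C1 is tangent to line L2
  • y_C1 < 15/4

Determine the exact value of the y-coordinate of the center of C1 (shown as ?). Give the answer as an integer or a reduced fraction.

1. [C1‖L1]  y_C1² − (47/4)y_C1 − 747/4 = 0  ⇒  y_C1 = -9 or 83/4
2. [C1‖L2]  y_C1² + (508/15)y_C1 + 1119/5 = 0  ⇒  y_C1 = -373/15 or -9

-9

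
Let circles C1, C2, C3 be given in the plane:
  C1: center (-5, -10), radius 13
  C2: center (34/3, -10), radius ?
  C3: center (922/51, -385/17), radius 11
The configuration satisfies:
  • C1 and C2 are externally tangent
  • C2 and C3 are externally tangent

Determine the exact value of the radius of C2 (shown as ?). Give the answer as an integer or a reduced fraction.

1. [ext C1·C2]  r_C2² + 26r_C2 − 880/9 = 0  ⇒  r_C2 = 10/3 (r>0 drops 1)
2. [ext C2·C3]  r_C2² + 22r_C2 − 760/9 = 0  ⇒  r_C2 = 10/3 (r>0 drops 1)

10/3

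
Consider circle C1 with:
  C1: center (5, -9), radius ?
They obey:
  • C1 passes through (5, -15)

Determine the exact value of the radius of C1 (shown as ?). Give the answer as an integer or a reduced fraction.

6

1. [C1∋P]  r_C1² − 36 = 0  ⇒  r_C1 = 6 (r>0 drops 1)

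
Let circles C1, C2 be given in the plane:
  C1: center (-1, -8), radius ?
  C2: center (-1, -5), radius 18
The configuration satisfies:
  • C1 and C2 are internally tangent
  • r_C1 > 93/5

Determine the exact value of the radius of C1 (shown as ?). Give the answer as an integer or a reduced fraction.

1. [int C1,C2]  r_C1² − 36r_C1 + 315 = 0  ⇒  r_C1 = 15 or 21
2. given r_C1 > 93/5: keep 21

21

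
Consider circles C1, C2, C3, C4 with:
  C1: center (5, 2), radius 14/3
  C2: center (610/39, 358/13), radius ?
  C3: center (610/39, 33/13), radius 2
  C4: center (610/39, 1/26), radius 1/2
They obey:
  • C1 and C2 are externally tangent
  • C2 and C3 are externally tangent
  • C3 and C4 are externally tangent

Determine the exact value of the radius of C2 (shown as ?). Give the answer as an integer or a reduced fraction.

23

1. [ext C1·C2]  r_C2² + (28/3)r_C2 − 2231/3 = 0  ⇒  r_C2 = 23 (r>0 drops 1)
2. [ext C2·C3]  r_C2² + 4r_C2 − 621 = 0  ⇒  r_C2 = 23 (r>0 drops 1)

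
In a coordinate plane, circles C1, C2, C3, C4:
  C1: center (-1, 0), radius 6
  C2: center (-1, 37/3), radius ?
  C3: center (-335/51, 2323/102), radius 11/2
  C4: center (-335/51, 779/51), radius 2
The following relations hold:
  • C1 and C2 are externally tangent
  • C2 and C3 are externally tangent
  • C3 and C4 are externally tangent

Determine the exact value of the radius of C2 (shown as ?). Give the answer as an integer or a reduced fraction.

19/3

1. [ext C1·C2]  r_C2² + 12r_C2 − 1045/9 = 0  ⇒  r_C2 = 19/3 (r>0 drops 1)
2. [ext C2·C3]  r_C2² + 11r_C2 − 988/9 = 0  ⇒  r_C2 = 19/3 (r>0 drops 1)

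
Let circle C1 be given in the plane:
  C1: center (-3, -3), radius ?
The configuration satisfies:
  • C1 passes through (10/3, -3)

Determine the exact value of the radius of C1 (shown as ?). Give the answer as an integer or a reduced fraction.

1. [C1∋P]  r_C1² − 361/9 = 0  ⇒  r_C1 = 19/3 (r>0 drops 1)

19/3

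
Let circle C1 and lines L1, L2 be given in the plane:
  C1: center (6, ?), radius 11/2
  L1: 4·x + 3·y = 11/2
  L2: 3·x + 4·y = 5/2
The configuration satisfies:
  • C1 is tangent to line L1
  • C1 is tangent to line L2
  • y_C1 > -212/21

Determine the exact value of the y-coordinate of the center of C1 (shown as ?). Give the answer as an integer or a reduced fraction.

3

1. [C1‖L1]  y_C1² + (37/3)y_C1 − 46 = 0  ⇒  y_C1 = -46/3 or 3
2. [C1‖L2]  y_C1² + (31/4)y_C1 − 129/4 = 0  ⇒  y_C1 = -43/4 or 3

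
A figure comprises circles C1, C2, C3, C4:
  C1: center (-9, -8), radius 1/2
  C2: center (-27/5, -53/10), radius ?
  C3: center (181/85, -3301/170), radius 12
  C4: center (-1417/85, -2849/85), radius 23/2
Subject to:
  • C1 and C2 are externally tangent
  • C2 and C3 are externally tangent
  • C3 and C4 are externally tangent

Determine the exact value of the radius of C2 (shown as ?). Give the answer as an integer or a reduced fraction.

4

1. [ext C1·C2]  r_C2² + 1r_C2 − 20 = 0  ⇒  r_C2 = 4 (r>0 drops 1)
2. [ext C2·C3]  r_C2² + 24r_C2 − 112 = 0  ⇒  r_C2 = 4 (r>0 drops 1)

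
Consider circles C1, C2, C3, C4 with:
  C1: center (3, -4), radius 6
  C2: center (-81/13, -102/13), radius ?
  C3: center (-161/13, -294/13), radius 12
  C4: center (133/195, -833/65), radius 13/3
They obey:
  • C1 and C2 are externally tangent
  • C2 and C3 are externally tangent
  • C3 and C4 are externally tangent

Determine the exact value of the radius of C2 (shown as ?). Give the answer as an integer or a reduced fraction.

4

1. [ext C1·C2]  r_C2² + 12r_C2 − 64 = 0  ⇒  r_C2 = 4 (r>0 drops 1)
2. [ext C2·C3]  r_C2² + 24r_C2 − 112 = 0  ⇒  r_C2 = 4 (r>0 drops 1)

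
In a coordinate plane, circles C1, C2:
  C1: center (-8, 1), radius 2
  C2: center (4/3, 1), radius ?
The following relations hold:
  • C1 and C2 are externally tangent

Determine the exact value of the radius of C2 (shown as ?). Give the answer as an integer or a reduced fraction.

1. [ext C1·C2]  r_C2² + 4r_C2 − 748/9 = 0  ⇒  r_C2 = 22/3 (r>0 drops 1)

22/3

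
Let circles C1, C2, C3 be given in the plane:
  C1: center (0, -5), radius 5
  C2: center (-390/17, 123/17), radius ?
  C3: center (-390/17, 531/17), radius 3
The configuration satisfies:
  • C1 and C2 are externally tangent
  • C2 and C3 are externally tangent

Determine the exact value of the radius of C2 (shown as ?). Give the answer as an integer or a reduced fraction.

21

1. [ext C1·C2]  r_C2² + 10r_C2 − 651 = 0  ⇒  r_C2 = 21 (r>0 drops 1)
2. [ext C2·C3]  r_C2² + 6r_C2 − 567 = 0  ⇒  r_C2 = 21 (r>0 drops 1)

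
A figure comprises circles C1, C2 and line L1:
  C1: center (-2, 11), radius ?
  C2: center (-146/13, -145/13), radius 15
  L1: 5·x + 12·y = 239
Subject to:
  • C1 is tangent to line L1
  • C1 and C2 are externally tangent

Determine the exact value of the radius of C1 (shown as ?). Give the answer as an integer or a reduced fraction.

9

1. [C1‖L1]  r_C1² − 81 = 0  ⇒  r_C1 = 9 (r>0 drops 1)
2. [ext C1·C2]  r_C1² + 30r_C1 − 351 = 0  ⇒  r_C1 = 9 (r>0 drops 1)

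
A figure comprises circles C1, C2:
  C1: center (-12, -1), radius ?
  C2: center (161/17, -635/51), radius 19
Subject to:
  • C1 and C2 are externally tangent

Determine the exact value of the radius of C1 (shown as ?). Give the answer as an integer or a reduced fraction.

16/3

1. [ext C1·C2]  r_C1² + 38r_C1 − 2080/9 = 0  ⇒  r_C1 = 16/3 (r>0 drops 1)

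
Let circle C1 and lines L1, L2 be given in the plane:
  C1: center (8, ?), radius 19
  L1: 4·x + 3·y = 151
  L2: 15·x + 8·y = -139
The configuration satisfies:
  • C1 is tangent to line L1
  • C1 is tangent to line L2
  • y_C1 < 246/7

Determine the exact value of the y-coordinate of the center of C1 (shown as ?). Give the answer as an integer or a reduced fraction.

8

1. [C1‖L1]  y_C1² − (238/3)y_C1 + 1712/3 = 0  ⇒  y_C1 = 8 or 214/3
2. [C1‖L2]  y_C1² + (259/4)y_C1 − 582 = 0  ⇒  y_C1 = -291/4 or 8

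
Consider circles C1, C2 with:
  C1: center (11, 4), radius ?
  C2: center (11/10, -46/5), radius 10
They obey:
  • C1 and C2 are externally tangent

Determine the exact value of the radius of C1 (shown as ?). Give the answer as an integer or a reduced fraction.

13/2

1. [ext C1·C2]  r_C1² + 20r_C1 − 689/4 = 0  ⇒  r_C1 = 13/2 (r>0 drops 1)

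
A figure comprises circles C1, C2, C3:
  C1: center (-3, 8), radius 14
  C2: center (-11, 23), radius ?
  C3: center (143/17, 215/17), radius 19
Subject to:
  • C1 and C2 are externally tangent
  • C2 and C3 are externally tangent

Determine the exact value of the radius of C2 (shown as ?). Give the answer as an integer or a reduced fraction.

3

1. [ext C1·C2]  r_C2² + 28r_C2 − 93 = 0  ⇒  r_C2 = 3 (r>0 drops 1)
2. [ext C2·C3]  r_C2² + 38r_C2 − 123 = 0  ⇒  r_C2 = 3 (r>0 drops 1)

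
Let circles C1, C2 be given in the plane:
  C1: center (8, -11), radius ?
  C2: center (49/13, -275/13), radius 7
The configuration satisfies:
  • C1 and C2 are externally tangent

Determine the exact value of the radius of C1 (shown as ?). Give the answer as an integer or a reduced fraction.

4

1. [ext C1·C2]  r_C1² + 14r_C1 − 72 = 0  ⇒  r_C1 = 4 (r>0 drops 1)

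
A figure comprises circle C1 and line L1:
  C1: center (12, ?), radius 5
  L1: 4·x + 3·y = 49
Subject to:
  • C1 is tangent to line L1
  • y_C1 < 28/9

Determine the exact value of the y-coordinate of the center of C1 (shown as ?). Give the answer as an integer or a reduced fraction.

-8

1. [C1‖L1]  y_C1² − (2/3)y_C1 − 208/3 = 0  ⇒  y_C1 = -8 or 26/3
2. given y_C1 < 28/9: keep -8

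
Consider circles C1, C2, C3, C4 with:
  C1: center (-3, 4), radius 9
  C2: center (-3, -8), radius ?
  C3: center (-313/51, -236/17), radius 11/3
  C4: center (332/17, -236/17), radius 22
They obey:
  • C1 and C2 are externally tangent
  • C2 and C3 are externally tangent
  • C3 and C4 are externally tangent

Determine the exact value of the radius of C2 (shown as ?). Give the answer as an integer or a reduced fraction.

1. [ext C1·C2]  r_C2² + 18r_C2 − 63 = 0  ⇒  r_C2 = 3 (r>0 drops 1)
2. [ext C2·C3]  r_C2² + (22/3)r_C2 − 31 = 0  ⇒  r_C2 = 3 (r>0 drops 1)

3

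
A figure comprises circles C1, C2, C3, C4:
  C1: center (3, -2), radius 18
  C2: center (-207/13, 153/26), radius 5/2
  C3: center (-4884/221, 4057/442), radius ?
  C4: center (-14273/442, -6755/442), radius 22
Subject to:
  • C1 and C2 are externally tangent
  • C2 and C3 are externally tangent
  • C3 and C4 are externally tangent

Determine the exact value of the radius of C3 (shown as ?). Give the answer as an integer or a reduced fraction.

9/2

1. [ext C2·C3]  r_C3² + 5r_C3 − 171/4 = 0  ⇒  r_C3 = 9/2 (r>0 drops 1)
2. [ext C3·C4]  r_C3² + 44r_C3 − 873/4 = 0  ⇒  r_C3 = 9/2 (r>0 drops 1)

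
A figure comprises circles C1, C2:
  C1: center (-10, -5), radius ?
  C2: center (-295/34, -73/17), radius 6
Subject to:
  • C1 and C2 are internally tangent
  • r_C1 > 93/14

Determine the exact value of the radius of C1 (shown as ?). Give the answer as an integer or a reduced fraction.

1. [int C1,C2]  r_C1² − 12r_C1 + 135/4 = 0  ⇒  r_C1 = 9/2 or 15/2
2. given r_C1 > 93/14: keep 15/2

15/2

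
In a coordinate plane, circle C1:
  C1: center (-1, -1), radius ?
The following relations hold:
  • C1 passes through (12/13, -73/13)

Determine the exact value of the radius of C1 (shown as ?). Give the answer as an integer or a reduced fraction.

1. [C1∋P]  r_C1² − 25 = 0  ⇒  r_C1 = 5 (r>0 drops 1)

5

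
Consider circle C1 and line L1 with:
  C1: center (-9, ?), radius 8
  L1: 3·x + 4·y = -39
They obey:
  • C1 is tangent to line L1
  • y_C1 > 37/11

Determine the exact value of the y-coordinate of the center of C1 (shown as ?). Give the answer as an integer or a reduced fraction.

1. [C1‖L1]  y_C1² + 6y_C1 − 91 = 0  ⇒  y_C1 = -13 or 7
2. given y_C1 > 37/11: keep 7

7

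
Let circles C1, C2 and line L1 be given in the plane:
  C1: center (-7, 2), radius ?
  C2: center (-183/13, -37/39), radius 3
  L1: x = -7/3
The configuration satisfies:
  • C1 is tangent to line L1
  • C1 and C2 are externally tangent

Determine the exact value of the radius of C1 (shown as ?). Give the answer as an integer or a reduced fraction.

1. [C1‖L1]  r_C1² − 196/9 = 0  ⇒  r_C1 = 14/3 (r>0 drops 1)
2. [ext C1·C2]  r_C1² + 6r_C1 − 448/9 = 0  ⇒  r_C1 = 14/3 (r>0 drops 1)

14/3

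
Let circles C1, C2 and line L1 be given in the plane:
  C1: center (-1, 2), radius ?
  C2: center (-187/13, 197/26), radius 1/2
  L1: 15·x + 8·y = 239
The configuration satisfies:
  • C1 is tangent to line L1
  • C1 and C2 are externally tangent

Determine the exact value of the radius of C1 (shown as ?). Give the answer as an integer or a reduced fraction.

1. [C1‖L1]  r_C1² − 196 = 0  ⇒  r_C1 = 14 (r>0 drops 1)
2. [ext C1·C2]  r_C1² + 1r_C1 − 210 = 0  ⇒  r_C1 = 14 (r>0 drops 1)

14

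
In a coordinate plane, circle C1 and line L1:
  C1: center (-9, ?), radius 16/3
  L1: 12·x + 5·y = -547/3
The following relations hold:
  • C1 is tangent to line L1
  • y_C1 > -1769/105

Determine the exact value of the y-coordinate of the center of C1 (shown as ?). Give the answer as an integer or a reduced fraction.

-1

1. [C1‖L1]  y_C1² + (446/15)y_C1 + 431/15 = 0  ⇒  y_C1 = -431/15 or -1
2. given y_C1 > -1769/105: keep -1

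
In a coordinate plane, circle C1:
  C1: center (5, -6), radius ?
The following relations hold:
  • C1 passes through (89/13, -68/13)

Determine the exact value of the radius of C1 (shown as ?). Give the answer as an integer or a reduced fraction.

1. [C1∋P]  r_C1² − 4 = 0  ⇒  r_C1 = 2 (r>0 drops 1)

2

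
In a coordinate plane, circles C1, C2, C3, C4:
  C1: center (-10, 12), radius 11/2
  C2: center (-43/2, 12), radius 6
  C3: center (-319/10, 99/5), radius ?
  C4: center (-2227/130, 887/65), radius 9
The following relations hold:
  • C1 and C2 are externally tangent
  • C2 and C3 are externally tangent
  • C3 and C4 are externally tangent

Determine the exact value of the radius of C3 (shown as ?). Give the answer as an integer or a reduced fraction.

7

1. [ext C2·C3]  r_C3² + 12r_C3 − 133 = 0  ⇒  r_C3 = 7 (r>0 drops 1)
2. [ext C3·C4]  r_C3² + 18r_C3 − 175 = 0  ⇒  r_C3 = 7 (r>0 drops 1)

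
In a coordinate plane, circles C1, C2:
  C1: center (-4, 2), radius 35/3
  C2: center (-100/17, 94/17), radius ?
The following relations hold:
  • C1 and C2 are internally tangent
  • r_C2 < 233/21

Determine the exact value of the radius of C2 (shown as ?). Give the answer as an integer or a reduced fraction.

23/3

1. [int C1,C2]  r_C2² − (70/3)r_C2 + 1081/9 = 0  ⇒  r_C2 = 23/3 or 47/3
2. given r_C2 < 233/21: keep 23/3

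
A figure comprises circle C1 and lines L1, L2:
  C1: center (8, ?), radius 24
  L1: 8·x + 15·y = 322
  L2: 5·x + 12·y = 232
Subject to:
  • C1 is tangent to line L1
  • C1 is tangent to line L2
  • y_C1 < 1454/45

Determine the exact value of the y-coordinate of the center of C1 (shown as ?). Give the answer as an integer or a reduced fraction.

1. [C1‖L1]  y_C1² − (172/5)y_C1 − 444 = 0  ⇒  y_C1 = -10 or 222/5
2. [C1‖L2]  y_C1² − 32y_C1 − 420 = 0  ⇒  y_C1 = -10 or 42

-10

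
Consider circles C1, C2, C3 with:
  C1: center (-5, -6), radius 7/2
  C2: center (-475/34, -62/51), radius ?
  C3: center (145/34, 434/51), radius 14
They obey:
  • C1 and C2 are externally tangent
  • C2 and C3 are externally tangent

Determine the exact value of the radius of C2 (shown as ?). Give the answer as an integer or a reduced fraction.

1. [ext C1·C2]  r_C2² + 7r_C2 − 820/9 = 0  ⇒  r_C2 = 20/3 (r>0 drops 1)
2. [ext C2·C3]  r_C2² + 28r_C2 − 2080/9 = 0  ⇒  r_C2 = 20/3 (r>0 drops 1)

20/3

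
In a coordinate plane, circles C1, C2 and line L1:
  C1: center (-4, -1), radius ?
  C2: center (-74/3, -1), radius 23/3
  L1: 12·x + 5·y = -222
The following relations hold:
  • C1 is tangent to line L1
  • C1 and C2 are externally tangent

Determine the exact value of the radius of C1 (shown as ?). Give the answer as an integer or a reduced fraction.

1. [C1‖L1]  r_C1² − 169 = 0  ⇒  r_C1 = 13 (r>0 drops 1)
2. [ext C1·C2]  r_C1² + (46/3)r_C1 − 1105/3 = 0  ⇒  r_C1 = 13 (r>0 drops 1)

13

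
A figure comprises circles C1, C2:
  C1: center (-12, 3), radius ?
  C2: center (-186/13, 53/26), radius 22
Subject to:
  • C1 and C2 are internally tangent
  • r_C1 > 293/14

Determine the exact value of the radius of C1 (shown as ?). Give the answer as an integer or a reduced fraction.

1. [int C1,C2]  r_C1² − 44r_C1 + 1911/4 = 0  ⇒  r_C1 = 39/2 or 49/2
2. given r_C1 > 293/14: keep 49/2

49/2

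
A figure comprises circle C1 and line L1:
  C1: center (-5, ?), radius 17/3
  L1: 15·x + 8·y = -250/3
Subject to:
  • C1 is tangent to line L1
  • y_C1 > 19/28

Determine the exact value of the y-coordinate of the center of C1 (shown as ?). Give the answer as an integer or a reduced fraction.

1. [C1‖L1]  y_C1² + (25/12)y_C1 − 1727/12 = 0  ⇒  y_C1 = -157/12 or 11
2. given y_C1 > 19/28: keep 11

11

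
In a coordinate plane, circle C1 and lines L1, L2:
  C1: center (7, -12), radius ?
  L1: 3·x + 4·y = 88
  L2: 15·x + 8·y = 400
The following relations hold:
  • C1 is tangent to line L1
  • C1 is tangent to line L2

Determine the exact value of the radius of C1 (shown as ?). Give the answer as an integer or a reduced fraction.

1. [C1‖L1]  r_C1² − 529 = 0  ⇒  r_C1 = 23 (r>0 drops 1)
2. [C1‖L2]  r_C1² − 529 = 0  ⇒  r_C1 = 23 (r>0 drops 1)

23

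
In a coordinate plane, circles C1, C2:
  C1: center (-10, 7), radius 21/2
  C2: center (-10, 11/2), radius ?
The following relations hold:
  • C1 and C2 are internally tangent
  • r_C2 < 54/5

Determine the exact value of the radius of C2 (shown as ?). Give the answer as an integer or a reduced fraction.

1. [int C1,C2]  r_C2² − 21r_C2 + 108 = 0  ⇒  r_C2 = 9 or 12
2. given r_C2 < 54/5: keep 9

9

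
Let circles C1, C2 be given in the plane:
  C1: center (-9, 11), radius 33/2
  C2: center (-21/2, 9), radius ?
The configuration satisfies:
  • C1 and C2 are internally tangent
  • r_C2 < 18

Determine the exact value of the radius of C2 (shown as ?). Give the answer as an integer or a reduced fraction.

14

1. [int C1,C2]  r_C2² − 33r_C2 + 266 = 0  ⇒  r_C2 = 14 or 19
2. given r_C2 < 18: keep 14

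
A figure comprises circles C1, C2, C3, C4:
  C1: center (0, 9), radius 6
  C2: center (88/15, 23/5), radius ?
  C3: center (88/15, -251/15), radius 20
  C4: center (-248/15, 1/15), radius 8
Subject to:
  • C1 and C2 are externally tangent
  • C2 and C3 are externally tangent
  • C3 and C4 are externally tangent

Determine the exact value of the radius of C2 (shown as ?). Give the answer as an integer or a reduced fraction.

4/3

1. [ext C1·C2]  r_C2² + 12r_C2 − 160/9 = 0  ⇒  r_C2 = 4/3 (r>0 drops 1)
2. [ext C2·C3]  r_C2² + 40r_C2 − 496/9 = 0  ⇒  r_C2 = 4/3 (r>0 drops 1)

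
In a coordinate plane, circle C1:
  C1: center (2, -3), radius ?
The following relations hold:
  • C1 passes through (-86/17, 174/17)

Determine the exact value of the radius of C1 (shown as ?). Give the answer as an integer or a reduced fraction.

1. [C1∋P]  r_C1² − 225 = 0  ⇒  r_C1 = 15 (r>0 drops 1)

15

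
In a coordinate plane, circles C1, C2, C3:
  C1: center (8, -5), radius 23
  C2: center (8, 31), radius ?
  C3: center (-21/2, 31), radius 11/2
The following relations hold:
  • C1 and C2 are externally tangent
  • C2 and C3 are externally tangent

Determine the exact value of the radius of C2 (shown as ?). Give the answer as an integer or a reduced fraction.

1. [ext C1·C2]  r_C2² + 46r_C2 − 767 = 0  ⇒  r_C2 = 13 (r>0 drops 1)
2. [ext C2·C3]  r_C2² + 11r_C2 − 312 = 0  ⇒  r_C2 = 13 (r>0 drops 1)

13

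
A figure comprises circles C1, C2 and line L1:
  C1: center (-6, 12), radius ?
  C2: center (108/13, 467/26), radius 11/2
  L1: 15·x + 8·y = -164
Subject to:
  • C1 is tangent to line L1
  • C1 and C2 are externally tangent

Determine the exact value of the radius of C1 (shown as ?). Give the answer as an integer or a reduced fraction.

10

1. [C1‖L1]  r_C1² − 100 = 0  ⇒  r_C1 = 10 (r>0 drops 1)
2. [ext C1·C2]  r_C1² + 11r_C1 − 210 = 0  ⇒  r_C1 = 10 (r>0 drops 1)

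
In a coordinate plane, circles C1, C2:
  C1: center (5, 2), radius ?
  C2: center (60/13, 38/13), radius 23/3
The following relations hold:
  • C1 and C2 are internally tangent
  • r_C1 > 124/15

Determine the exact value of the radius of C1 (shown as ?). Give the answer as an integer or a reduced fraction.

1. [int C1,C2]  r_C1² − (46/3)r_C1 + 520/9 = 0  ⇒  r_C1 = 20/3 or 26/3
2. given r_C1 > 124/15: keep 26/3

26/3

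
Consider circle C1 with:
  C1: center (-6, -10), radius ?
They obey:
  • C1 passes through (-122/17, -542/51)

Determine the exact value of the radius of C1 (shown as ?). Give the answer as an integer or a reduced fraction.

1. [C1∋P]  r_C1² − 16/9 = 0  ⇒  r_C1 = 4/3 (r>0 drops 1)

4/3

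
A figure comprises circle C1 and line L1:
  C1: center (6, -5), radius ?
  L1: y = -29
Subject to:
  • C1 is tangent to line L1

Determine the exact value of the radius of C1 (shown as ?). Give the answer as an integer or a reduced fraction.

1. [C1‖L1]  r_C1² − 576 = 0  ⇒  r_C1 = 24 (r>0 drops 1)

24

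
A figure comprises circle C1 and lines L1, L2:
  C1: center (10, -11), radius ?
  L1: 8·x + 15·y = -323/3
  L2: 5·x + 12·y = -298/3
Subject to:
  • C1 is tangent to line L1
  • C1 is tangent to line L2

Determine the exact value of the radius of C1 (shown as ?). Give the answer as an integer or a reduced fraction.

1. [C1‖L1]  r_C1² − 16/9 = 0  ⇒  r_C1 = 4/3 (r>0 drops 1)
2. [C1‖L2]  r_C1² − 16/9 = 0  ⇒  r_C1 = 4/3 (r>0 drops 1)

4/3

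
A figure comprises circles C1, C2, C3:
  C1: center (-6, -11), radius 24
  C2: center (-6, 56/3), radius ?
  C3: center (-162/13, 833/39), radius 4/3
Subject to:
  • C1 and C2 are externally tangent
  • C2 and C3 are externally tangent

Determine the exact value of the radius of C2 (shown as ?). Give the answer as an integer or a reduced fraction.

17/3

1. [ext C1·C2]  r_C2² + 48r_C2 − 2737/9 = 0  ⇒  r_C2 = 17/3 (r>0 drops 1)
2. [ext C2·C3]  r_C2² + (8/3)r_C2 − 425/9 = 0  ⇒  r_C2 = 17/3 (r>0 drops 1)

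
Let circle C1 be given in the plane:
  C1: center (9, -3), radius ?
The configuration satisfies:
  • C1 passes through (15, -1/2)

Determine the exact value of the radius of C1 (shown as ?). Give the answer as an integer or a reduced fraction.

1. [C1∋P]  r_C1² − 169/4 = 0  ⇒  r_C1 = 13/2 (r>0 drops 1)

13/2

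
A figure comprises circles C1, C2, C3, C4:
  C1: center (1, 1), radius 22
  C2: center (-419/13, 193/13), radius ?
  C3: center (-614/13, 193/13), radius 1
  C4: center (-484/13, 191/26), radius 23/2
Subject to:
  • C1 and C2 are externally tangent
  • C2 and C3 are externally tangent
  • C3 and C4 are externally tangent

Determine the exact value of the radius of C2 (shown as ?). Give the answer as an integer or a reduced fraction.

14

1. [ext C1·C2]  r_C2² + 44r_C2 − 812 = 0  ⇒  r_C2 = 14 (r>0 drops 1)
2. [ext C2·C3]  r_C2² + 2r_C2 − 224 = 0  ⇒  r_C2 = 14 (r>0 drops 1)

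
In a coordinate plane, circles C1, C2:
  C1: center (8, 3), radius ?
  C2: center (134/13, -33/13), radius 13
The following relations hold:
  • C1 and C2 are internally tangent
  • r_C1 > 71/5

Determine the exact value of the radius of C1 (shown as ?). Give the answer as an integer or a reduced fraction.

1. [int C1,C2]  r_C1² − 26r_C1 + 133 = 0  ⇒  r_C1 = 7 or 19
2. given r_C1 > 71/5: keep 19

19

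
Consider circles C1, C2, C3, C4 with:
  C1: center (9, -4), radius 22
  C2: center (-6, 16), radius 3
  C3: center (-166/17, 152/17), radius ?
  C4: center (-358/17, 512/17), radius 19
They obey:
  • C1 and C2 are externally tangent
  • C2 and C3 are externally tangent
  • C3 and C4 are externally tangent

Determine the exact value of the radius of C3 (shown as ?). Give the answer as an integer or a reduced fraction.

5

1. [ext C2·C3]  r_C3² + 6r_C3 − 55 = 0  ⇒  r_C3 = 5 (r>0 drops 1)
2. [ext C3·C4]  r_C3² + 38r_C3 − 215 = 0  ⇒  r_C3 = 5 (r>0 drops 1)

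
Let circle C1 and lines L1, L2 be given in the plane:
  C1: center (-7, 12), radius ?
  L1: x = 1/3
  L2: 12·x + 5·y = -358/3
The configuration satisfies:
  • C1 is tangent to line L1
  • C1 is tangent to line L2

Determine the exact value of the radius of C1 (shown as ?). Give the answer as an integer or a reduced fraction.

22/3

1. [C1‖L1]  r_C1² − 484/9 = 0  ⇒  r_C1 = 22/3 (r>0 drops 1)
2. [C1‖L2]  r_C1² − 484/9 = 0  ⇒  r_C1 = 22/3 (r>0 drops 1)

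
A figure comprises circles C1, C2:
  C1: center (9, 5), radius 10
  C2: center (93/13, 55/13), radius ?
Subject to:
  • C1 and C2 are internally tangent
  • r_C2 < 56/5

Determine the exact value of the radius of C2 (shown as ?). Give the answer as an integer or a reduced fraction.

8

1. [int C1,C2]  r_C2² − 20r_C2 + 96 = 0  ⇒  r_C2 = 8 or 12
2. given r_C2 < 56/5: keep 8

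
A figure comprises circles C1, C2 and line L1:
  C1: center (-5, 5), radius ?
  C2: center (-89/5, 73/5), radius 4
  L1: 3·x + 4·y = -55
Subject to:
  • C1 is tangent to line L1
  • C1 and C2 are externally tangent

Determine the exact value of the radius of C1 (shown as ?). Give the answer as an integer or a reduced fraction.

1. [C1‖L1]  r_C1² − 144 = 0  ⇒  r_C1 = 12 (r>0 drops 1)
2. [ext C1·C2]  r_C1² + 8r_C1 − 240 = 0  ⇒  r_C1 = 12 (r>0 drops 1)

12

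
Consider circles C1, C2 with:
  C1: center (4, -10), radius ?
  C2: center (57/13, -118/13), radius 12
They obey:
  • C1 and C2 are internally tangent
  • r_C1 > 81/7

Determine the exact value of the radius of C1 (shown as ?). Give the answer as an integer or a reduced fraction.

13

1. [int C1,C2]  r_C1² − 24r_C1 + 143 = 0  ⇒  r_C1 = 11 or 13
2. given r_C1 > 81/7: keep 13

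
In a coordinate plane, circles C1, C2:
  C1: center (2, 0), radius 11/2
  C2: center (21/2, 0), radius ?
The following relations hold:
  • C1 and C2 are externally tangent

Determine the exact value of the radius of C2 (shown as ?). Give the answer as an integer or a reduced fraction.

1. [ext C1·C2]  r_C2² + 11r_C2 − 42 = 0  ⇒  r_C2 = 3 (r>0 drops 1)

3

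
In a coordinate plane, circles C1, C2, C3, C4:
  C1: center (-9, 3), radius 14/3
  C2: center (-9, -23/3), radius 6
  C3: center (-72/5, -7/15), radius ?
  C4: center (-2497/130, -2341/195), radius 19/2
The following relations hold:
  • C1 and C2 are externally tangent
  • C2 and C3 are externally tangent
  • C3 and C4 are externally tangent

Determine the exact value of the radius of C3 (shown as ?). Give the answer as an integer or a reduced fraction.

1. [ext C2·C3]  r_C3² + 12r_C3 − 45 = 0  ⇒  r_C3 = 3 (r>0 drops 1)
2. [ext C3·C4]  r_C3² + 19r_C3 − 66 = 0  ⇒  r_C3 = 3 (r>0 drops 1)

3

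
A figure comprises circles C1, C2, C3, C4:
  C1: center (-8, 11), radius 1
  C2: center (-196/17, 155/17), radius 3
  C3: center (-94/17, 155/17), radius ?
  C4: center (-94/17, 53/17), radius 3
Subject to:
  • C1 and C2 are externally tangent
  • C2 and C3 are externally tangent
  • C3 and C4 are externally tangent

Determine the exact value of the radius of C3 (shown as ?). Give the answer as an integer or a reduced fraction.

3

1. [ext C2·C3]  r_C3² + 6r_C3 − 27 = 0  ⇒  r_C3 = 3 (r>0 drops 1)
2. [ext C3·C4]  r_C3² + 6r_C3 − 27 = 0  ⇒  r_C3 = 3 (r>0 drops 1)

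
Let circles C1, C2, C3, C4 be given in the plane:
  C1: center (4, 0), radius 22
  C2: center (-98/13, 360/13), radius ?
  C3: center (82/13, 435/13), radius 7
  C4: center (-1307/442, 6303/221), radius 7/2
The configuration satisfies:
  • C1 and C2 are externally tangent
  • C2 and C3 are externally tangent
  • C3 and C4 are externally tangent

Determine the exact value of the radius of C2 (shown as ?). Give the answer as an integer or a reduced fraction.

8

1. [ext C1·C2]  r_C2² + 44r_C2 − 416 = 0  ⇒  r_C2 = 8 (r>0 drops 1)
2. [ext C2·C3]  r_C2² + 14r_C2 − 176 = 0  ⇒  r_C2 = 8 (r>0 drops 1)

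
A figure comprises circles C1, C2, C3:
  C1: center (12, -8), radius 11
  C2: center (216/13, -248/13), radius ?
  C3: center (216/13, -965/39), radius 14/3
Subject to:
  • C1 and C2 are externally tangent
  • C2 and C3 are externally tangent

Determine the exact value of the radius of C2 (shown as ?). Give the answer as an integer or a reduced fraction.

1. [ext C1·C2]  r_C2² + 22r_C2 − 23 = 0  ⇒  r_C2 = 1 (r>0 drops 1)
2. [ext C2·C3]  r_C2² + (28/3)r_C2 − 31/3 = 0  ⇒  r_C2 = 1 (r>0 drops 1)

1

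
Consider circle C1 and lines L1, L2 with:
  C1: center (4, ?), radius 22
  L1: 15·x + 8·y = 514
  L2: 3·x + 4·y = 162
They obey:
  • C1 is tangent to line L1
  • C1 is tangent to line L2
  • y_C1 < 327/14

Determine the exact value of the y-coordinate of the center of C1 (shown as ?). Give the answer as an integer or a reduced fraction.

1. [C1‖L1]  y_C1² − (227/2)y_C1 + 1035 = 0  ⇒  y_C1 = 10 or 207/2
2. [C1‖L2]  y_C1² − 75y_C1 + 650 = 0  ⇒  y_C1 = 10 or 65

10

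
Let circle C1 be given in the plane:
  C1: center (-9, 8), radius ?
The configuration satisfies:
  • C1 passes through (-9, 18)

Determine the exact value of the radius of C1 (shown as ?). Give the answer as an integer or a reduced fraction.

1. [C1∋P]  r_C1² − 100 = 0  ⇒  r_C1 = 10 (r>0 drops 1)

10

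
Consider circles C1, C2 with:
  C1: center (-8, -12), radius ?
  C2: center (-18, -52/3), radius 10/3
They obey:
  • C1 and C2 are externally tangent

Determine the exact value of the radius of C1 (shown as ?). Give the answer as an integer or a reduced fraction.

8

1. [ext C1·C2]  r_C1² + (20/3)r_C1 − 352/3 = 0  ⇒  r_C1 = 8 (r>0 drops 1)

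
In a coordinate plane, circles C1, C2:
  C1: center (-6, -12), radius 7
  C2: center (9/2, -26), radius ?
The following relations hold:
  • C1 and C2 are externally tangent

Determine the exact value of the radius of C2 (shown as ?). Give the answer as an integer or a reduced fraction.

21/2

1. [ext C1·C2]  r_C2² + 14r_C2 − 1029/4 = 0  ⇒  r_C2 = 21/2 (r>0 drops 1)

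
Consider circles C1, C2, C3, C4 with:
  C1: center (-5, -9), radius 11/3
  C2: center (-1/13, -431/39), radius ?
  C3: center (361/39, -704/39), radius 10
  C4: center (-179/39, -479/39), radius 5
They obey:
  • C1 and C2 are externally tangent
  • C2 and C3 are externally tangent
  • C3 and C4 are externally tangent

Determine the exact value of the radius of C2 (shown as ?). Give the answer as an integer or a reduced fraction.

1. [ext C1·C2]  r_C2² + (22/3)r_C2 − 15 = 0  ⇒  r_C2 = 5/3 (r>0 drops 1)
2. [ext C2·C3]  r_C2² + 20r_C2 − 325/9 = 0  ⇒  r_C2 = 5/3 (r>0 drops 1)

5/3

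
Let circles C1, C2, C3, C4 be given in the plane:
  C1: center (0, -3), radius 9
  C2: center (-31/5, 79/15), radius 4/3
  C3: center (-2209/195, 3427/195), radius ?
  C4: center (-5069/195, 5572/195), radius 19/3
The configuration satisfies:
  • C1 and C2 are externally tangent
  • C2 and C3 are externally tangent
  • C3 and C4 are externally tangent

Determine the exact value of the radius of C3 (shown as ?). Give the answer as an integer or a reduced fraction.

1. [ext C2·C3]  r_C3² + (8/3)r_C3 − 176 = 0  ⇒  r_C3 = 12 (r>0 drops 1)
2. [ext C3·C4]  r_C3² + (38/3)r_C3 − 296 = 0  ⇒  r_C3 = 12 (r>0 drops 1)

12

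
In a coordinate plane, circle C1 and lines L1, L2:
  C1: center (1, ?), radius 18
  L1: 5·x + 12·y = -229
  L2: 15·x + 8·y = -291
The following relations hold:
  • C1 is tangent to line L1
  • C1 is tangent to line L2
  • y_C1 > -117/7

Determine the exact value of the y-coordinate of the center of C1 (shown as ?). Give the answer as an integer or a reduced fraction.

0

1. [C1‖L1]  y_C1² + 39y_C1 = 0  ⇒  y_C1 = -39 or 0
2. [C1‖L2]  y_C1² + (153/2)y_C1 = 0  ⇒  y_C1 = -153/2 or 0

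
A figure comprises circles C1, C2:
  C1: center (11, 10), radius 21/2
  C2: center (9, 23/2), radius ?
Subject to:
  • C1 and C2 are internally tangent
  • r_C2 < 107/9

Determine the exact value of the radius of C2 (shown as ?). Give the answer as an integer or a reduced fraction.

8

1. [int C1,C2]  r_C2² − 21r_C2 + 104 = 0  ⇒  r_C2 = 8 or 13
2. given r_C2 < 107/9: keep 8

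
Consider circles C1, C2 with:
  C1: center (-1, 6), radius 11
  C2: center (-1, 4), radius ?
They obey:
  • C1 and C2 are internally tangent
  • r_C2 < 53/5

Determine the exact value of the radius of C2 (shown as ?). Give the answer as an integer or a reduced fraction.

1. [int C1,C2]  r_C2² − 22r_C2 + 117 = 0  ⇒  r_C2 = 9 or 13
2. given r_C2 < 53/5: keep 9

9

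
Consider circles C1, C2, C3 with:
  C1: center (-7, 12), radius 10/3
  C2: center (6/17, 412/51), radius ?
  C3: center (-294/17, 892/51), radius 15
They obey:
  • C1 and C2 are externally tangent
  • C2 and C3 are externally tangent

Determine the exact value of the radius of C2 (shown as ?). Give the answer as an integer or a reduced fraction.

1. [ext C1·C2]  r_C2² + (20/3)r_C2 − 175/3 = 0  ⇒  r_C2 = 5 (r>0 drops 1)
2. [ext C2·C3]  r_C2² + 30r_C2 − 175 = 0  ⇒  r_C2 = 5 (r>0 drops 1)

5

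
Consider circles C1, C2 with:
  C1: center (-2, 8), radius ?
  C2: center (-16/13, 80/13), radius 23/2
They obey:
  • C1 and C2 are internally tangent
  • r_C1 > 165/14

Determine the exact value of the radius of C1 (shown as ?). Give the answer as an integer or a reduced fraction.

1. [int C1,C2]  r_C1² − 23r_C1 + 513/4 = 0  ⇒  r_C1 = 19/2 or 27/2
2. given r_C1 > 165/14: keep 27/2

27/2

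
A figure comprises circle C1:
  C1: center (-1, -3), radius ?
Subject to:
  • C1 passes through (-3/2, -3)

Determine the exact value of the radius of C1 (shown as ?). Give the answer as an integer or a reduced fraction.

1. [C1∋P]  r_C1² − 1/4 = 0  ⇒  r_C1 = 1/2 (r>0 drops 1)

1/2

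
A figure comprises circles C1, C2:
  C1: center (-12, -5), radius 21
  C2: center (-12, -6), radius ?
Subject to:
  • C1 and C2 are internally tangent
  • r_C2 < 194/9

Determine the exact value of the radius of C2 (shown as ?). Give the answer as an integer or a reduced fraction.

20

1. [int C1,C2]  r_C2² − 42r_C2 + 440 = 0  ⇒  r_C2 = 20 or 22
2. given r_C2 < 194/9: keep 20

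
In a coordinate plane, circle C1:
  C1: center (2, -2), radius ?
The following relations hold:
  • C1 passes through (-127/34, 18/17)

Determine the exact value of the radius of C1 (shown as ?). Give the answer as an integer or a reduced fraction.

13/2

1. [C1∋P]  r_C1² − 169/4 = 0  ⇒  r_C1 = 13/2 (r>0 drops 1)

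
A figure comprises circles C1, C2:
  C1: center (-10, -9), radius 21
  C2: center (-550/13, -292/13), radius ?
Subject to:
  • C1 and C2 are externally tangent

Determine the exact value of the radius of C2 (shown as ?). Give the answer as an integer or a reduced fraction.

14

1. [ext C1·C2]  r_C2² + 42r_C2 − 784 = 0  ⇒  r_C2 = 14 (r>0 drops 1)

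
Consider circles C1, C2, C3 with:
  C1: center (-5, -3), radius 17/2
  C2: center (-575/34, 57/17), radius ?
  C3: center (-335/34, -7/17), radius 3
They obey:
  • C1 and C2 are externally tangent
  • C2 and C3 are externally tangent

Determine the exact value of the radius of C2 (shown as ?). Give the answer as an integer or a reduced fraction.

1. [ext C1·C2]  r_C2² + 17r_C2 − 110 = 0  ⇒  r_C2 = 5 (r>0 drops 1)
2. [ext C2·C3]  r_C2² + 6r_C2 − 55 = 0  ⇒  r_C2 = 5 (r>0 drops 1)

5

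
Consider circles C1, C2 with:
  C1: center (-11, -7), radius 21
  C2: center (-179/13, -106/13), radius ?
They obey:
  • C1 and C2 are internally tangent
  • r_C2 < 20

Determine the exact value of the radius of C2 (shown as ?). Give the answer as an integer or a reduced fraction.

18

1. [int C1,C2]  r_C2² − 42r_C2 + 432 = 0  ⇒  r_C2 = 18 or 24
2. given r_C2 < 20: keep 18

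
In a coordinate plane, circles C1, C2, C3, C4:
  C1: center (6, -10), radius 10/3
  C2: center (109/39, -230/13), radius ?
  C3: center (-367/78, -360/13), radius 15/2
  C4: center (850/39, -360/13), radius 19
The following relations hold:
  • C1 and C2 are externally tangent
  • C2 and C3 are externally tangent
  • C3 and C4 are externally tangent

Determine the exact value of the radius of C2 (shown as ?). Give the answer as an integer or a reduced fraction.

5

1. [ext C1·C2]  r_C2² + (20/3)r_C2 − 175/3 = 0  ⇒  r_C2 = 5 (r>0 drops 1)
2. [ext C2·C3]  r_C2² + 15r_C2 − 100 = 0  ⇒  r_C2 = 5 (r>0 drops 1)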